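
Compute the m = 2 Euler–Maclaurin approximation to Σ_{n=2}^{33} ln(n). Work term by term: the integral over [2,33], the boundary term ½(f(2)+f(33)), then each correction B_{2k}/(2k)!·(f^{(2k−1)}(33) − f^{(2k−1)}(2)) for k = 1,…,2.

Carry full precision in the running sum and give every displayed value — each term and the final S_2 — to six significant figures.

S_2 ≈ 85.0545

Integral: ∫_2^33 ln(x) dx = 82.9985.
Boundary: ½(f(2) + f(33)) = ½(0.693147 + 3.49651) = 2.09483.
So far: 85.0933.
Order-1 term: 1/12 · (0.0303030 − 0.500000) = -0.0391414.
After k=1: 85.0541.
Order-2 term: −1/720 · (5.56529e-05 − 0.250000) = 0.000347145.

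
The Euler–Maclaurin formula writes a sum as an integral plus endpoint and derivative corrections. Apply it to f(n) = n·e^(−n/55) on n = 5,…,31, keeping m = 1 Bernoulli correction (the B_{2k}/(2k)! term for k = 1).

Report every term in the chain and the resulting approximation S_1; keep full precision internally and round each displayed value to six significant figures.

∫_5^31 x·e^(−x/55) dx evaluates to 321.220.
½[f(5) + f(31)] = ½[4.56550 + 17.6432] = 11.1044.
Integral + boundary = 332.325.
Correction k=1: B_{2}/2! · (f^{(1)}(31) − f^{(1)}(5)) = 1/12 · (0.248350 − 0.830092) = -0.0484785.

S_1 ≈ 332.276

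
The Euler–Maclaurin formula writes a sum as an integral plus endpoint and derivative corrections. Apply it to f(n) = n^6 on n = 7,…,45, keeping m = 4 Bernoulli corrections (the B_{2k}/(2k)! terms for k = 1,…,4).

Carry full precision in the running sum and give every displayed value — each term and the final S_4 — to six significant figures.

∫_7^45 x^6 dx evaluates to 5.33812e+10.
Boundary: ½(f(7) + f(45)) = ½(117649 + 8.30377e+09) = 4.15194e+09.
Integral + boundary = 5.75332e+10.
k=1: B_{2}/(2)! × [f^{(1)}(45) − f^{(1)}(7)] = 1/12 × (1.10717e+09 − 100842) = 9.22557e+07.
Running total after k=1: 5.76254e+10.
k=2: B_{4}/(4)! × [f^{(3)}(45) − f^{(3)}(7)] = −1/720 × (1.09350e+07 − 41160.0) = -15130.3.
Running total after k=2: 5.76254e+10.
k=3: B_{6}/(6)! × [f^{(5)}(45) − f^{(5)}(7)] = 1/30240 × (32400.0 − 5040.00) = 0.904762.
Running total after k=3: 5.76254e+10.
k=4: B_{8}/(8)! × [f^{(7)}(45) − f^{(7)}(7)] = −1/1209600 × (0.00000 − 0.00000) = 0.00000.

S_4 ≈ 5.76254e+10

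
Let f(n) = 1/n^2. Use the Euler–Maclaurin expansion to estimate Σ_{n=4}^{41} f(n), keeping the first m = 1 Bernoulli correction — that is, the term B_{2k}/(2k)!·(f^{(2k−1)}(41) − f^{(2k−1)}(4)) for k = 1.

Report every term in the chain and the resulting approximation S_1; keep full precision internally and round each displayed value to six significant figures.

∫_4^41 1/x^2 dx evaluates to 0.225610.
½[f(4) + f(41)] = ½[0.0625000 + 0.000594884] = 0.0315474.
Integral + boundary = 0.257157.
Correction k=1: B_{2}/2! · (f^{(1)}(41) − f^{(1)}(4)) = 1/12 · (-2.90187e-05 − (-0.0312500)) = 0.00260175.

S_1 ≈ 0.259759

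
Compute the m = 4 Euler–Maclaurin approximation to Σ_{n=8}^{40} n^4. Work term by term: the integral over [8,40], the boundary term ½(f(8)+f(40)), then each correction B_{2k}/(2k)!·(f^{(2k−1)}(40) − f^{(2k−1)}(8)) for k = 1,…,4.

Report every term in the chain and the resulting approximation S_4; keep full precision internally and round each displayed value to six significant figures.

S_4 ≈ 2.17767e+07

The integral term ∫_8^40 x^4 dx = 2.04734e+07.
Boundary: ½(f(8) + f(40)) = ½(4096.00 + 2.56000e+06) = 1.28205e+06.
Running total after boundary: 2.17555e+07.
k=1: B_{2}/(2)! × [f^{(1)}(40) − f^{(1)}(8)] = 1/12 × (256000 − 2048.00) = 21162.7.
Running total after k=1: 2.17767e+07.
k=2: B_{4}/(4)! × [f^{(3)}(40) − f^{(3)}(8)] = −1/720 × (960.000 − 192.000) = -1.06667.
Running total after k=2: 2.17767e+07.
k=3: B_{6}/(6)! × [f^{(5)}(40) − f^{(5)}(8)] = 1/30240 × (0.00000 − 0.00000) = 0.00000.
Running total after k=3: 2.17767e+07.
k=4: B_{8}/(8)! × [f^{(7)}(40) − f^{(7)}(8)] = −1/1209600 × (0.00000 − 0.00000) = 0.00000.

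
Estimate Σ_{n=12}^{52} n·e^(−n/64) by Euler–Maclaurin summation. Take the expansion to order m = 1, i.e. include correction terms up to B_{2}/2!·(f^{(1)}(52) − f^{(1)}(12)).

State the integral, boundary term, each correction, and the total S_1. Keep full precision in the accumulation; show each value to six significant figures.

Integral: ∫_12^52 x·e^(−x/64) dx = 738.018.
Endpoint term: (f(12) + f(52))/2 = (9.94835 + 23.0749)/2 = 16.5116.
Running total after boundary: 754.529.
k=1: B_{2}/(2)! × [f^{(1)}(52) − f^{(1)}(12)] = 1/12 × (0.0832026 − 0.673586) = -0.0491986.

S_1 ≈ 754.480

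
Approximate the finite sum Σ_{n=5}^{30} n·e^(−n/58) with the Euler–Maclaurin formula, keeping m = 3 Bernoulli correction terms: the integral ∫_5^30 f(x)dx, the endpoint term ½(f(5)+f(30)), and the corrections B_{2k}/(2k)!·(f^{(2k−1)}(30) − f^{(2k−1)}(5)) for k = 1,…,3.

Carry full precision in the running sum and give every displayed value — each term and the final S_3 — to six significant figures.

The integral term ∫_5^30 x·e^(−x/58) dx = 309.380.
½[f(5) + f(30)] = ½[4.58702 + 17.8849] = 11.2360.
So far: 320.616.
Order-1 term: 1/12 · (0.287803 − 0.838318) = -0.0458763.
After k=1: 320.570.
Order-2 term: −1/720 · (0.000439991 − 0.000794627) = 4.92551e-07.
After k=2: 320.570.
Order-3 term: 1/30240 · (2.36156e-07 − 3.98351e-07) = -5.36360e-12.

S_3 ≈ 320.570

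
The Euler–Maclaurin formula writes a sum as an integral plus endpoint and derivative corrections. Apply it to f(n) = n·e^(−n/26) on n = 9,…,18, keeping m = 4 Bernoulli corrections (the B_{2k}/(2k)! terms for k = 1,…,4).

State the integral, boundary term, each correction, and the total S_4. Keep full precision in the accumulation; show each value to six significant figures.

Integral: ∫_9^18 x·e^(−x/26) dx = 71.2569.
½[f(9) + f(18)] = ½[6.36663 + 9.00756] = 7.68710.
Integral + boundary = 78.9440.
Order-1 term: 1/12 · (0.153975 − 0.462533) = -0.0257131.
After k=1: 78.9183.
Order-2 term: −1/720 · (0.00170831 − 0.00277713) = 1.48448e-06.
After k=2: 78.9183.
Order-3 term: 1/30240 · (4.71722e-06 − 7.20420e-06) = -8.22416e-11.
After k=3: 78.9183.
Order-4 term: −1/1209600 · (1.02180e-08 − 1.52370e-08) = 4.14934e-15.

S_4 ≈ 78.9183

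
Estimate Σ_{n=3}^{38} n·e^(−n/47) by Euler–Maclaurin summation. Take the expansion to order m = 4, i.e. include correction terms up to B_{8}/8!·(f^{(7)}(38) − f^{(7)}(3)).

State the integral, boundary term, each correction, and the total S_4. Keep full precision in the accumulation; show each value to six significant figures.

S_4 ≈ 434.636

The integral term ∫_3^38 x·e^(−x/47) dx = 424.830.
Boundary: ½(f(3) + f(38)) = ½(2.81449 + 16.9298) = 9.87215.
So far: 434.702.
Order-1 term: 1/12 · (0.0853126 − 0.878282) = -0.0660808.
Running total after k=1: 434.636.
Order-2 term: −1/720 · (0.000441989 − 0.00124699) = 1.11806e-06.
Running total after k=2: 434.636.
Order-3 term: 1/30240 · (3.82688e-07 − 9.49025e-07) = -1.87281e-11.
Running total after k=3: 434.636.
Order-4 term: −1/1209600 · (2.55904e-10 − 6.03687e-10) = 2.87519e-16.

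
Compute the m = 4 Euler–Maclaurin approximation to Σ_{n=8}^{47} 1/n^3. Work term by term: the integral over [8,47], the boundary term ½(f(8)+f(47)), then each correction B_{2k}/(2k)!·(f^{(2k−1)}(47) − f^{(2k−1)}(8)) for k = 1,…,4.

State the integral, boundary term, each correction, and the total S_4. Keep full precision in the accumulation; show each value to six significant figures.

S_4 ≈ 0.00862820

Integral: ∫_8^47 1/x^3 dx = 0.00758615.
½[f(8) + f(47)] = ½[0.00195312 + 9.63178e-06] = 0.000981378.
So far: 0.00856753.
k=1: B_{2}/(2)! × [f^{(1)}(47) − f^{(1)}(8)] = 1/12 × (-6.14794e-07 − (-0.000732422)) = 6.09839e-05.
Partial sum through k=1: 0.00862852.
k=2: B_{4}/(4)! × [f^{(3)}(47) − f^{(3)}(8)] = −1/720 × (-5.56627e-09 − (-0.000228882)) = -3.17884e-07.
Partial sum through k=2: 0.00862820.
k=3: B_{6}/(6)! × [f^{(5)}(47) − f^{(5)}(8)] = 1/30240 × (-1.05832e-10 − (-0.000150204)) = 4.96705e-09.
Partial sum through k=3: 0.00862820.
k=4: B_{8}/(8)! × [f^{(7)}(47) − f^{(7)}(8)] = −1/1209600 × (-3.44949e-12 − (-0.000168979)) = -1.39698e-10.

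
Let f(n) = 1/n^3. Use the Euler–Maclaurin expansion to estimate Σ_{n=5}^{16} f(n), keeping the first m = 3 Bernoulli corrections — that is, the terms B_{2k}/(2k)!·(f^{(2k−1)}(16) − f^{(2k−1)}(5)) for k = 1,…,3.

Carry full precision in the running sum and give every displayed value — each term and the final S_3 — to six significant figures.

∫_5^16 1/x^3 dx evaluates to 0.0180469.
½[f(5) + f(16)] = ½[0.00800000 + 0.000244141] = 0.00412207.
So far: 0.0221689.
Order-1 term: 1/12 · (-4.57764e-05 − (-0.00480000)) = 0.000396185.
Running total after k=1: 0.0225651.
Order-2 term: −1/720 · (-3.57628e-06 − (-0.00384000)) = -5.32837e-06.
Running total after k=2: 0.0225598.
Order-3 term: 1/30240 · (-5.86733e-07 − (-0.00645120)) = 2.13314e-07.

S_3 ≈ 0.0225600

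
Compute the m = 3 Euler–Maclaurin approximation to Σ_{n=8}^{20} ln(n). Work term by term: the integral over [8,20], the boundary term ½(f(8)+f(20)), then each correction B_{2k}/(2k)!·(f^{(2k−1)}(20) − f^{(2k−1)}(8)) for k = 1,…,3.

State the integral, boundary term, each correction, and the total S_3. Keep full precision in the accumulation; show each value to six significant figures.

S_3 ≈ 33.8105

∫_8^20 ln(x) dx evaluates to 31.2791.
Endpoint term: (f(8) + f(20))/2 = (2.07944 + 2.99573)/2 = 2.53759.
So far: 33.8167.
Order-1 term: 1/12 · (0.0500000 − 0.125000) = -0.00625000.
After k=1: 33.8105.
Order-2 term: −1/720 · (0.000250000 − 0.00390625) = 5.07812e-06.
After k=2: 33.8105.
Order-3 term: 1/30240 · (7.50000e-06 − 0.000732422) = -2.39723e-08.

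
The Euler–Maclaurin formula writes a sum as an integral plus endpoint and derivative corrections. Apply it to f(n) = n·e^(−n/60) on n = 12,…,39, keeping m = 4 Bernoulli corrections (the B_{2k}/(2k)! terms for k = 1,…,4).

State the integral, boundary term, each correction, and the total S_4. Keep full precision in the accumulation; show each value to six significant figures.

Integral: ∫_12^39 x·e^(−x/60) dx = 435.965.
Endpoint term: (f(12) + f(39))/2 = (9.82477 + 20.3598)/2 = 15.0923.
Running total after boundary: 451.057.
Order-1 term: 1/12 · (0.182716 − 0.654985) = -0.0393557.
After k=1: 451.018.
Order-2 term: −1/720 · (0.000340780 − 0.000636791) = 4.11126e-07.
After k=2: 451.018.
Order-3 term: 1/30240 · (1.75224e-07 − 3.03234e-07) = -4.23313e-12.
After k=3: 451.018.
Order-4 term: −1/1209600 · (7.10518e-11 − 1.19328e-10) = 3.99110e-17.

S_4 ≈ 451.018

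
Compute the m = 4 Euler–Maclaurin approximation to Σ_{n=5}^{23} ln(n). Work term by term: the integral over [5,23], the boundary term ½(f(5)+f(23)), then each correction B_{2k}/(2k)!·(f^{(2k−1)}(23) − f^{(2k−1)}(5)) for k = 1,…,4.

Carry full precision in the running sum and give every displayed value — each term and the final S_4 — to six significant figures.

The integral term ∫_5^23 ln(x) dx = 46.0692.
Boundary: ½(f(5) + f(23)) = ½(1.60944 + 3.13549) = 2.37247.
Integral + boundary = 48.4416.
Correction k=1: B_{2}/2! · (f^{(1)}(23) − f^{(1)}(5)) = 1/12 · (0.0434783 − 0.200000) = -0.0130435.
After k=1: 48.4286.
Correction k=2: B_{4}/4! · (f^{(3)}(23) − f^{(3)}(5)) = −1/720 · (0.000164379 − 0.0160000) = 2.19939e-05.
After k=2: 48.4286.
Correction k=3: B_{6}/6! · (f^{(5)}(23) − f^{(5)}(5)) = 1/30240 · (3.72883e-06 − 0.00768000) = -2.53845e-07.
After k=3: 48.4286.
Correction k=4: B_{8}/8! · (f^{(7)}(23) − f^{(7)}(5)) = −1/1209600 · (2.11465e-07 − 0.00921600) = 7.61887e-09.

S_4 ≈ 48.4286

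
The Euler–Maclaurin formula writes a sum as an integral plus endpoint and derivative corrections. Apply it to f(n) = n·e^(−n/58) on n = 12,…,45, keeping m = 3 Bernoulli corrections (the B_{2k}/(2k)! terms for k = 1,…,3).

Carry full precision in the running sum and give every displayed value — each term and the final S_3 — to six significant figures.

S_3 ≈ 566.519

Integral: ∫_12^45 x·e^(−x/58) dx = 551.328.
½[f(12) + f(45)] = ½[9.75725 + 20.7138] = 15.2355.
Running total after boundary: 566.564.
k=1: B_{2}/(2)! × [f^{(1)}(45) − f^{(1)}(12)] = 1/12 × (0.103172 − 0.644875) = -0.0451419.
Partial sum through k=1: 566.519.
k=2: B_{4}/(4)! × [f^{(3)}(45) − f^{(3)}(12)] = −1/720 × (0.000304336 − 0.000675114) = 5.14969e-07.
Partial sum through k=2: 566.519.
k=3: B_{6}/(6)! × [f^{(5)}(45) − f^{(5)}(12)] = 1/30240 × (1.71820e-07 − 3.44390e-07) = -5.70669e-12.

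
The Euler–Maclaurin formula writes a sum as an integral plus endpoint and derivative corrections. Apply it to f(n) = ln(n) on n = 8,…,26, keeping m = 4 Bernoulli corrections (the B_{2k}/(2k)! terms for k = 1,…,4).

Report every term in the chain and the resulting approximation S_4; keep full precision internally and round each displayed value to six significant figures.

∫_8^26 ln(x) dx evaluates to 50.0750.
½[f(8) + f(26)] = ½[2.07944 + 3.25810] = 2.66877.
Integral + boundary = 52.7437.
Correction k=1: B_{2}/2! · (f^{(1)}(26) − f^{(1)}(8)) = 1/12 · (0.0384615 − 0.125000) = -0.00721154.
Running total after k=1: 52.7365.
Correction k=2: B_{4}/4! · (f^{(3)}(26) − f^{(3)}(8)) = −1/720 · (0.000113792 − 0.00390625) = 5.26730e-06.
Running total after k=2: 52.7365.
Correction k=3: B_{6}/6! · (f^{(5)}(26) − f^{(5)}(8)) = 1/30240 · (2.01997e-06 − 0.000732422) = -2.41535e-08.
Running total after k=3: 52.7365.
Correction k=4: B_{8}/8! · (f^{(7)}(26) − f^{(7)}(8)) = −1/1209600 · (8.96436e-08 − 0.000343323) = 2.83758e-10.

S_4 ≈ 52.7365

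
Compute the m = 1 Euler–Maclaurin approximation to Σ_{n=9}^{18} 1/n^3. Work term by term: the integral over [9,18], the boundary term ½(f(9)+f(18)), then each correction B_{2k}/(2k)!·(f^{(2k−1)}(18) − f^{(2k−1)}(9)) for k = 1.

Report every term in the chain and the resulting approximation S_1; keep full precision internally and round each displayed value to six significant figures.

S_1 ≈ 0.00543696

The integral term ∫_9^18 1/x^3 dx = 0.00462963.
Boundary: ½(f(9) + f(18)) = ½(0.00137174 + 0.000171468) = 0.000771605.
Running total after boundary: 0.00540123.
Order-1 term: 1/12 · (-2.85780e-05 − (-0.000457247)) = 3.57225e-05.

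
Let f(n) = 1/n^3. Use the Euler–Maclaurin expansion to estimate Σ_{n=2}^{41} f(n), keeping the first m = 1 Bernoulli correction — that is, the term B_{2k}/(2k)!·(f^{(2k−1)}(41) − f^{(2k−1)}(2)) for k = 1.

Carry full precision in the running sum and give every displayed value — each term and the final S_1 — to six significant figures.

S_1 ≈ 0.202835

∫_2^41 1/x^3 dx evaluates to 0.124703.
Boundary: ½(f(2) + f(41)) = ½(0.125000 + 1.45094e-05) = 0.0625073.
So far: 0.187210.
Order-1 term: 1/12 · (-1.06166e-06 − (-0.187500)) = 0.0156249.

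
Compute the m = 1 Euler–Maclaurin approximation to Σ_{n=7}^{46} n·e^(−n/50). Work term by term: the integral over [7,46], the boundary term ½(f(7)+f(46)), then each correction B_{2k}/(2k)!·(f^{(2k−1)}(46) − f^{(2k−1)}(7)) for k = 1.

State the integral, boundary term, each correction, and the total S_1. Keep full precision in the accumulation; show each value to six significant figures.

S_1 ≈ 576.929

Integral: ∫_7^46 x·e^(−x/50) dx = 564.780.
½[f(7) + f(46)] = ½[6.08551 + 18.3319] = 12.2087.
Running total after boundary: 576.988.
k=1: B_{2}/(2)! × [f^{(1)}(46) − f^{(1)}(7)] = 1/12 × (0.0318815 − 0.747648) = -0.0596472.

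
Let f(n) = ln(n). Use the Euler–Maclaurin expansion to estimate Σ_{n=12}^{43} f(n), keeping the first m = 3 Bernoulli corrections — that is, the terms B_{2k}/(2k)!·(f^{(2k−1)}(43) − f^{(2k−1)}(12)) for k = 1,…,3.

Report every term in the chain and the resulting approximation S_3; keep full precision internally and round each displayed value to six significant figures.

Integral: ∫_12^43 ln(x) dx = 100.913.
Endpoint term: (f(12) + f(43))/2 = (2.48491 + 3.76120)/2 = 3.12305.
So far: 104.036.
Order-1 term: 1/12 · (0.0232558 − 0.0833333) = -0.00500646.
Partial sum through k=1: 104.031.
Order-2 term: −1/720 · (2.51550e-05 − 0.00115741) = 1.57257e-06.
Partial sum through k=2: 104.031.
Order-3 term: 1/30240 · (1.63256e-07 − 9.64506e-05) = -3.18411e-09.

S_3 ≈ 104.031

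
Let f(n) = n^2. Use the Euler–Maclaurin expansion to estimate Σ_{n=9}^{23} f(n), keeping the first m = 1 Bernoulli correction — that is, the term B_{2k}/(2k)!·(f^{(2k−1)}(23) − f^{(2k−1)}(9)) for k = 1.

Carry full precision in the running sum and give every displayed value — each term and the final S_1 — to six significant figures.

S_1 ≈ 4120.00

Integral: ∫_9^23 x^2 dx = 3812.67.
Boundary: ½(f(9) + f(23)) = ½(81.0000 + 529.000) = 305.000.
So far: 4117.67.
Correction k=1: B_{2}/2! · (f^{(1)}(23) − f^{(1)}(9)) = 1/12 · (46.0000 − 18.0000) = 2.33333.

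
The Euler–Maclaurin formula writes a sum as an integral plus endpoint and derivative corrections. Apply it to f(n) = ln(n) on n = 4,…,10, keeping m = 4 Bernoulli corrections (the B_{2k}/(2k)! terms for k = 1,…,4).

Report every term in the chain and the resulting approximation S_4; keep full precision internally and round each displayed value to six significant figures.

Integral: ∫_4^10 ln(x) dx = 11.4807.
Boundary: ½(f(4) + f(10)) = ½(1.38629 + 2.30259) = 1.84444.
Integral + boundary = 13.3251.
k=1: B_{2}/(2)! × [f^{(1)}(10) − f^{(1)}(4)] = 1/12 × (0.100000 − 0.250000) = -0.0125000.
Running total after k=1: 13.3126.
k=2: B_{4}/(4)! × [f^{(3)}(10) − f^{(3)}(4)] = −1/720 × (0.00200000 − 0.0312500) = 4.06250e-05.
Running total after k=2: 13.3127.
k=3: B_{6}/(6)! × [f^{(5)}(10) − f^{(5)}(4)] = 1/30240 × (0.000240000 − 0.0234375) = -7.67113e-07.
Running total after k=3: 13.3127.
k=4: B_{8}/(8)! × [f^{(7)}(10) − f^{(7)}(4)] = −1/1209600 × (7.20000e-05 − 0.0439453) = 3.62709e-08.

S_4 ≈ 13.3127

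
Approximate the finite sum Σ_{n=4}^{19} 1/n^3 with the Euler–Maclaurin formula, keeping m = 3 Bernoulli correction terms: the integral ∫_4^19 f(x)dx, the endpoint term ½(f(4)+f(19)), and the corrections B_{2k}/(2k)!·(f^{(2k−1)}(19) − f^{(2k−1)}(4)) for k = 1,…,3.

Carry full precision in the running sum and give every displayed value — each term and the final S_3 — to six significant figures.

The integral term ∫_4^19 1/x^3 dx = 0.0298650.
½[f(4) + f(19)] = ½[0.0156250 + 0.000145794] = 0.00788540.
Running total after boundary: 0.0377504.
k=1: B_{2}/(2)! × [f^{(1)}(19) − f^{(1)}(4)] = 1/12 × (-2.30201e-05 − (-0.0117188)) = 0.000974644.
After k=1: 0.0387250.
k=2: B_{4}/(4)! × [f^{(3)}(19) − f^{(3)}(4)] = −1/720 × (-1.27535e-06 − (-0.0146484)) = -2.03433e-05.
After k=2: 0.0387047.
k=3: B_{6}/(6)! × [f^{(5)}(19) − f^{(5)}(4)] = 1/30240 × (-1.48379e-07 − (-0.0384521)) = 1.27156e-06.

S_3 ≈ 0.0387059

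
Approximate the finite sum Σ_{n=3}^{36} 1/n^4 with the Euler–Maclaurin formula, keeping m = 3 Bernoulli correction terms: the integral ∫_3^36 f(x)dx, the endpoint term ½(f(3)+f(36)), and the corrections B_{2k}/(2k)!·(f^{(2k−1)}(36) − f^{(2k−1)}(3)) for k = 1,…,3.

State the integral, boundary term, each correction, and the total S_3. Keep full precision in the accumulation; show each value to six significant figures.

The integral term ∫_3^36 1/x^4 dx = 0.0123385.
Boundary: ½(f(3) + f(36)) = ½(0.0123457 + 5.95374e-07) = 0.00617314.
Integral + boundary = 0.0185117.
Correction k=1: B_{2}/2! · (f^{(1)}(36) − f^{(1)}(3)) = 1/12 · (-6.61527e-08 − (-0.0164609)) = 0.00137174.
Partial sum through k=1: 0.0198834.
Correction k=2: B_{4}/4! · (f^{(3)}(36) − f^{(3)}(3)) = −1/720 · (-1.53131e-09 − (-0.0548697)) = -7.62079e-05.
Partial sum through k=2: 0.0198072.
Correction k=3: B_{6}/6! · (f^{(5)}(36) − f^{(5)}(3)) = 1/30240 · (-6.61678e-11 − (-0.341411)) = 1.12901e-05.

S_3 ≈ 0.0198185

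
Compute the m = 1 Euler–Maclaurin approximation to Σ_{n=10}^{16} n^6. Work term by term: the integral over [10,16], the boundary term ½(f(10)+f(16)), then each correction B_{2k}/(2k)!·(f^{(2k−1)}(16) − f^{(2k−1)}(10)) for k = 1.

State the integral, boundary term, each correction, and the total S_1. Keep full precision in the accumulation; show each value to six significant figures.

∫_10^16 x^6 dx evaluates to 3.69194e+07.
Endpoint term: (f(10) + f(16))/2 = (1.00000e+06 + 1.67772e+07)/2 = 8.88861e+06.
Running total after boundary: 4.58080e+07.
Correction k=1: B_{2}/2! · (f^{(1)}(16) − f^{(1)}(10)) = 1/12 · (6.29146e+06 − 600000) = 474288.

S_1 ≈ 4.62822e+07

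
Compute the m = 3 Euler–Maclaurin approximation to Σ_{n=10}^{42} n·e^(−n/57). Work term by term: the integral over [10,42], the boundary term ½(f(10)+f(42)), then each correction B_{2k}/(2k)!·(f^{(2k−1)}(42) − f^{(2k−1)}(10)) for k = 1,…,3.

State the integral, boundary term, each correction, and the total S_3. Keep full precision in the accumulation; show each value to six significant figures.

S_3 ≈ 517.811

Integral: ∫_10^42 x·e^(−x/57) dx = 503.611.
½[f(10) + f(42)] = ½[8.39089 + 20.1022] = 14.2465.
Integral + boundary = 517.858.
Correction k=1: B_{2}/2! · (f^{(1)}(42) − f^{(1)}(10)) = 1/12 · (0.125953 − 0.691880) = -0.0471606.
Running total after k=1: 517.811.
Correction k=2: B_{4}/4! · (f^{(3)}(42) − f^{(3)}(10)) = −1/720 · (0.000333395 − 0.000729473) = 5.50109e-07.
Running total after k=2: 517.811.
Correction k=3: B_{6}/6! · (f^{(5)}(42) − f^{(5)}(10)) = 1/30240 · (1.93297e-07 − 3.83501e-07) = -6.28981e-12.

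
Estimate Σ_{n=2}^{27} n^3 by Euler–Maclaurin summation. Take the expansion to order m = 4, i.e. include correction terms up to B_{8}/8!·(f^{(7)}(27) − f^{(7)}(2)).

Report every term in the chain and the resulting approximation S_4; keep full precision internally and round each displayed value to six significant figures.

S_4 ≈ 142883

Integral: ∫_2^27 x^3 dx = 132856.
Endpoint term: (f(2) + f(27))/2 = (8.00000 + 19683.0)/2 = 9845.50.
Integral + boundary = 142702.
k=1: B_{2}/(2)! × [f^{(1)}(27) − f^{(1)}(2)] = 1/12 × (2187.00 − 12.0000) = 181.250.
After k=1: 142883.
k=2: B_{4}/(4)! × [f^{(3)}(27) − f^{(3)}(2)] = −1/720 × (6.00000 − 6.00000) = 0.00000.
After k=2: 142883.
k=3: B_{6}/(6)! × [f^{(5)}(27) − f^{(5)}(2)] = 1/30240 × (0.00000 − 0.00000) = 0.00000.
After k=3: 142883.
k=4: B_{8}/(8)! × [f^{(7)}(27) − f^{(7)}(2)] = −1/1209600 × (0.00000 − 0.00000) = 0.00000.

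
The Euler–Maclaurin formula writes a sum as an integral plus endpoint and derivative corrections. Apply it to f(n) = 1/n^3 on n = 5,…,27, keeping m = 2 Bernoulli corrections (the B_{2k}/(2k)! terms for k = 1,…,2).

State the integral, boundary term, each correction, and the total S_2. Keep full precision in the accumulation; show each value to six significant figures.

∫_5^27 1/x^3 dx evaluates to 0.0193141.
Boundary: ½(f(5) + f(27)) = ½(0.00800000 + 5.08053e-05) = 0.00402540.
Integral + boundary = 0.0233395.
k=1: B_{2}/(2)! × [f^{(1)}(27) − f^{(1)}(5)] = 1/12 × (-5.64503e-06 − (-0.00480000)) = 0.000399530.
Running total after k=1: 0.0237391.
k=2: B_{4}/(4)! × [f^{(3)}(27) − f^{(3)}(5)] = −1/720 × (-1.54870e-07 − (-0.00384000)) = -5.33312e-06.

S_2 ≈ 0.0237337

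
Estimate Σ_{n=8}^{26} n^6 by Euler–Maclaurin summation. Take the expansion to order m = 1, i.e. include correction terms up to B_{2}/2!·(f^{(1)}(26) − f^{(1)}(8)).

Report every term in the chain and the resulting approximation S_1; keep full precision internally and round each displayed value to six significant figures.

S_1 ≈ 1.30762e+09

The integral term ∫_8^26 x^6 dx = 1.14710e+09.
Endpoint term: (f(8) + f(26))/2 = (262144 + 3.08916e+08)/2 = 1.54589e+08.
Integral + boundary = 1.30169e+09.
Order-1 term: 1/12 · (7.12883e+07 − 196608) = 5.92430e+06.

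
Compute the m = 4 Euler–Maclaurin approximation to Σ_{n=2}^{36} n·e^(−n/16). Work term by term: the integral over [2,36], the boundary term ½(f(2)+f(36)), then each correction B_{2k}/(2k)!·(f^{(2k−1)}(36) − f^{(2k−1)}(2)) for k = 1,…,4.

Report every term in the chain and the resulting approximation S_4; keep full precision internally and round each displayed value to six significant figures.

S_4 ≈ 169.171

The integral term ∫_2^36 x·e^(−x/16) dx = 166.467.
½[f(2) + f(36)] = ½[1.76499 + 3.79437] = 2.77968.
Integral + boundary = 169.247.
Order-1 term: 1/12 · (-0.131749 − 0.772185) = -0.0753278.
Partial sum through k=1: 169.171.
Order-2 term: −1/720 · (0.000308787 − 0.00991085) = 1.33362e-05.
Partial sum through k=2: 169.171.
Order-3 term: 1/30240 · (4.42273e-06 − 6.56459e-05) = -2.02458e-09.
Partial sum through k=3: 169.171.
Order-4 term: −1/1209600 · (2.98408e-08 − 3.61631e-07) = 2.74298e-13.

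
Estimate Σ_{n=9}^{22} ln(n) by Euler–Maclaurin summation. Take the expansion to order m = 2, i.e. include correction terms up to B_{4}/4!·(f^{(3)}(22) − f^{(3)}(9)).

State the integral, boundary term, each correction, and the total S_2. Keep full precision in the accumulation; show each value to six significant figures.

S_2 ≈ 37.8666

Integral: ∫_9^22 ln(x) dx = 35.2279.
½[f(9) + f(22)] = ½[2.19722 + 3.09104] = 2.64413.
So far: 37.8720.
k=1: B_{2}/(2)! × [f^{(1)}(22) − f^{(1)}(9)] = 1/12 × (0.0454545 − 0.111111) = -0.00547138.
Partial sum through k=1: 37.8666.
k=2: B_{4}/(4)! × [f^{(3)}(22) − f^{(3)}(9)] = −1/720 × (0.000187829 − 0.00274348) = 3.54952e-06.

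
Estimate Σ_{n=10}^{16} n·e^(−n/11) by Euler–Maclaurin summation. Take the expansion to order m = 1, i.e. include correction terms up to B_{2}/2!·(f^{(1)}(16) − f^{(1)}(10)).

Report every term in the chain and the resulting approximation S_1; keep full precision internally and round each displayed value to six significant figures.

S_1 ≈ 27.5868

∫_10^16 x·e^(−x/11) dx evaluates to 23.7162.
Endpoint term: (f(10) + f(16))/2 = (4.02890 + 3.73610)/2 = 3.88250.
Running total after boundary: 27.5987.
Correction k=1: B_{2}/2! · (f^{(1)}(16) − f^{(1)}(10)) = 1/12 · (-0.106139 − 0.0366264) = -0.0118971.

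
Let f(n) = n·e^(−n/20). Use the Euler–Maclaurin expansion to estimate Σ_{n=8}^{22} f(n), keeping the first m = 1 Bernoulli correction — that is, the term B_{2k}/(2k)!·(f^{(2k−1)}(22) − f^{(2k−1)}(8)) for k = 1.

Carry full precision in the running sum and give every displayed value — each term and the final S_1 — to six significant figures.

S_1 ≈ 102.074

∫_8^22 x·e^(−x/20) dx evaluates to 95.7675.
Endpoint term: (f(8) + f(22))/2 = (5.36256 + 7.32316)/2 = 6.34286.
So far: 102.110.
Correction k=1: B_{2}/2! · (f^{(1)}(22) − f^{(1)}(8)) = 1/12 · (-0.0332871 − 0.402192) = -0.0362899.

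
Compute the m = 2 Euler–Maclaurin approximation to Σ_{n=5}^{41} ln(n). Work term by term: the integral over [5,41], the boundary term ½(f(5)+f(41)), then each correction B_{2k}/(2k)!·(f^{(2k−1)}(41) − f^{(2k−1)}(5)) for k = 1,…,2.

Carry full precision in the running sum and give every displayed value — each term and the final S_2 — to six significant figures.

∫_5^41 ln(x) dx evaluates to 108.209.
½[f(5) + f(41)] = ½[1.60944 + 3.71357] = 2.66150.
Running total after boundary: 110.871.
k=1: B_{2}/(2)! × [f^{(1)}(41) − f^{(1)}(5)] = 1/12 × (0.0243902 − 0.200000) = -0.0146341.
Running total after k=1: 110.856.
k=2: B_{4}/(4)! × [f^{(3)}(41) − f^{(3)}(5)] = −1/720 × (2.90187e-05 − 0.0160000) = 2.21819e-05.

S_2 ≈ 110.856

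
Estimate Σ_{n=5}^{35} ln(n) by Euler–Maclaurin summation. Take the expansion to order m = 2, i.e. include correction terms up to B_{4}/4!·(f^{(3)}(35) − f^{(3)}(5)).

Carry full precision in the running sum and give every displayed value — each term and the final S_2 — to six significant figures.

Integral: ∫_5^35 ln(x) dx = 86.3900.
½[f(5) + f(35)] = ½[1.60944 + 3.55535] = 2.58239.
Integral + boundary = 88.9724.
k=1: B_{2}/(2)! × [f^{(1)}(35) − f^{(1)}(5)] = 1/12 × (0.0285714 − 0.200000) = -0.0142857.
Partial sum through k=1: 88.9581.
k=2: B_{4}/(4)! × [f^{(3)}(35) − f^{(3)}(5)] = −1/720 × (4.66472e-05 − 0.0160000) = 2.21574e-05.

S_2 ≈ 88.9581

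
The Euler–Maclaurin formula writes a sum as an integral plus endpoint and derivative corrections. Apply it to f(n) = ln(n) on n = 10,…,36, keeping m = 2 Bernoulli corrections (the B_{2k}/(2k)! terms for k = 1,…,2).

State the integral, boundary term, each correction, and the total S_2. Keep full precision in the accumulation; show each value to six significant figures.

Integral: ∫_10^36 ln(x) dx = 79.9808.
½[f(10) + f(36)] = ½[2.30259 + 3.58352] = 2.94305.
Running total after boundary: 82.9239.
Order-1 term: 1/12 · (0.0277778 − 0.100000) = -0.00601852.
After k=1: 82.9179.
Order-2 term: −1/720 · (4.28669e-05 − 0.00200000) = 2.71824e-06.

S_2 ≈ 82.9179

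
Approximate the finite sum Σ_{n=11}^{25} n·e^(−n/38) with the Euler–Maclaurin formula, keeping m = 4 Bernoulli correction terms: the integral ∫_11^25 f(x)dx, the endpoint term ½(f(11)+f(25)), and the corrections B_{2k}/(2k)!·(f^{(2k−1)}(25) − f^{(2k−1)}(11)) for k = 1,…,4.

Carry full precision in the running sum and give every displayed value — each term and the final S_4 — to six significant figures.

∫_11^25 x·e^(−x/38) dx evaluates to 154.050.
Endpoint term: (f(11) + f(25))/2 = (8.23523 + 12.9485)/2 = 10.5919.
So far: 164.642.
Correction k=1: B_{2}/2! · (f^{(1)}(25) − f^{(1)}(11)) = 1/12 · (0.177190 − 0.531941) = -0.0295626.
After k=1: 164.613.
Correction k=2: B_{4}/4! · (f^{(3)}(25) − f^{(3)}(11)) = −1/720 · (0.000840077 − 0.00140530) = 7.85034e-07.
After k=2: 164.613.
Correction k=3: B_{6}/6! · (f^{(5)}(25) − f^{(5)}(11)) = 1/30240 · (1.07856e-06 − 1.69129e-06) = -2.02621e-11.
After k=3: 164.613.
Correction k=4: B_{8}/8! · (f^{(7)}(25) − f^{(7)}(11)) = −1/1209600 · (1.09097e-09 − 1.66855e-09) = 4.77495e-16.

S_4 ≈ 164.613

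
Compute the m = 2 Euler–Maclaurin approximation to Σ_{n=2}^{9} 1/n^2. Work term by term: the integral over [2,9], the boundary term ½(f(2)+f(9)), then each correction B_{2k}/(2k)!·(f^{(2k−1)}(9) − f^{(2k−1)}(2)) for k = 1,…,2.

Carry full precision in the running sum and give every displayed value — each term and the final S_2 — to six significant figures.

∫_2^9 1/x^2 dx evaluates to 0.388889.
Endpoint term: (f(2) + f(9))/2 = (0.250000 + 0.0123457)/2 = 0.131173.
Integral + boundary = 0.520062.
Order-1 term: 1/12 · (-0.00274348 − (-0.250000)) = 0.0206047.
Partial sum through k=1: 0.540666.
Order-2 term: −1/720 · (-0.000406442 − (-0.750000)) = -0.00104110.

S_2 ≈ 0.539625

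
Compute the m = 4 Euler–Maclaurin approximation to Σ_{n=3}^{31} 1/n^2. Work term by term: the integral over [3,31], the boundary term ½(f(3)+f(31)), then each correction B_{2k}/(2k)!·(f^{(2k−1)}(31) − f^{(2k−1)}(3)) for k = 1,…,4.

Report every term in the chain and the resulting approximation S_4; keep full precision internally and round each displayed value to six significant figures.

S_4 ≈ 0.363190

The integral term ∫_3^31 1/x^2 dx = 0.301075.
Endpoint term: (f(3) + f(31))/2 = (0.111111 + 0.00104058)/2 = 0.0560758.
Integral + boundary = 0.357151.
Correction k=1: B_{2}/2! · (f^{(1)}(31) − f^{(1)}(3)) = 1/12 · (-6.71344e-05 − (-0.0740741)) = 0.00616724.
Running total after k=1: 0.363318.
Correction k=2: B_{4}/4! · (f^{(3)}(31) − f^{(3)}(3)) = −1/720 · (-8.38306e-07 − (-0.0987654)) = -0.000137173.
Running total after k=2: 0.363181.
Correction k=3: B_{6}/6! · (f^{(5)}(31) − f^{(5)}(3)) = 1/30240 · (-2.61698e-08 − (-0.329218)) = 1.08868e-05.
Running total after k=3: 0.363192.
Correction k=4: B_{8}/8! · (f^{(7)}(31) − f^{(7)}(3)) = −1/1209600 · (-1.52498e-09 − (-2.04847)) = -1.69351e-06.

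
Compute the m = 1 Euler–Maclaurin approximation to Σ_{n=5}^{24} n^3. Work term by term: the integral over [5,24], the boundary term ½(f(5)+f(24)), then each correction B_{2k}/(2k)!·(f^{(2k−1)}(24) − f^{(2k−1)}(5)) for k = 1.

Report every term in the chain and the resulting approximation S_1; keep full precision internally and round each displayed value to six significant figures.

∫_5^24 x^3 dx evaluates to 82787.8.
Endpoint term: (f(5) + f(24))/2 = (125.000 + 13824.0)/2 = 6974.50.
So far: 89762.2.
k=1: B_{2}/(2)! × [f^{(1)}(24) − f^{(1)}(5)] = 1/12 × (1728.00 − 75.0000) = 137.750.

S_1 ≈ 89900.0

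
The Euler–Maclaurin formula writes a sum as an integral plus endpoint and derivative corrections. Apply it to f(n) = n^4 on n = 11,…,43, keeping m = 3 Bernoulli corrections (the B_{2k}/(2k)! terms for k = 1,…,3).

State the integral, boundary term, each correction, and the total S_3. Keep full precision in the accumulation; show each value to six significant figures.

Integral: ∫_11^43 x^4 dx = 2.93695e+07.
Endpoint term: (f(11) + f(43))/2 = (14641.0 + 3.41880e+06)/2 = 1.71672e+06.
Running total after boundary: 3.10862e+07.
Order-1 term: 1/12 · (318028 − 5324.00) = 26058.7.
Partial sum through k=1: 3.11123e+07.
Order-2 term: −1/720 · (1032.00 − 264.000) = -1.06667.
Partial sum through k=2: 3.11123e+07.
Order-3 term: 1/30240 · (0.00000 − 0.00000) = 0.00000.

S_3 ≈ 3.11123e+07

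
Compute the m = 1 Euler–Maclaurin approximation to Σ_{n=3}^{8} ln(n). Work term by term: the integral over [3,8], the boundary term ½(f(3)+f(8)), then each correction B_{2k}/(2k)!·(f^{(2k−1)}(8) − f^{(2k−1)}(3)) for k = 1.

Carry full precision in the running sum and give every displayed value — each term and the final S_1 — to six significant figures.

S_1 ≈ 9.91136

The integral term ∫_3^8 ln(x) dx = 8.33970.
Endpoint term: (f(3) + f(8))/2 = (1.09861 + 2.07944)/2 = 1.58903.
Running total after boundary: 9.92872.
k=1: B_{2}/(2)! × [f^{(1)}(8) − f^{(1)}(3)] = 1/12 × (0.125000 − 0.333333) = -0.0173611.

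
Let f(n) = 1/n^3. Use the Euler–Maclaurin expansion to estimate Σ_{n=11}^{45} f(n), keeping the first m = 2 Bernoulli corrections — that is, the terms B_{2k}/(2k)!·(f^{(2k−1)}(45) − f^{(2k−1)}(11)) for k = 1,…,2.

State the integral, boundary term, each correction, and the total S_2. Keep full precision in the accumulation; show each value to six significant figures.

S_2 ≈ 0.00428343

Integral: ∫_11^45 1/x^3 dx = 0.00388532.
½[f(11) + f(45)] = ½[0.000751315 + 1.09739e-05] = 0.000381144.
So far: 0.00426646.
Correction k=1: B_{2}/2! · (f^{(1)}(45) − f^{(1)}(11)) = 1/12 · (-7.31596e-07 − (-0.000204904)) = 1.70144e-05.
Running total after k=1: 0.00428348.
Correction k=2: B_{4}/4! · (f^{(3)}(45) − f^{(3)}(11)) = −1/720 · (-7.22564e-09 − (-3.38684e-05)) = -4.70295e-08.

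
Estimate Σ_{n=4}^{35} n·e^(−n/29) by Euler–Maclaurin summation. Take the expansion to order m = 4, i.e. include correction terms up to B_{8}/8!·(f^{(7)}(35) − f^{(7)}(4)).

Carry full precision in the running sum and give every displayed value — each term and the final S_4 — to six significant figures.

∫_4^35 x·e^(−x/29) dx evaluates to 278.525.
Boundary: ½(f(4) + f(35)) = ½(3.48464 + 10.4693) = 6.97699.
Integral + boundary = 285.501.
k=1: B_{2}/(2)! × [f^{(1)}(35) − f^{(1)}(4)] = 1/12 × (-0.0618878 − 0.750999) = -0.0677406.
After k=1: 285.434.
k=2: B_{4}/(4)! × [f^{(3)}(35) − f^{(3)}(4)] = −1/720 × (0.000637765 − 0.00296470) = 3.23186e-06.
After k=2: 285.434.
k=3: B_{6}/(6)! × [f^{(5)}(35) − f^{(5)}(4)] = 1/30240 × (1.60418e-06 − 5.98862e-06) = -1.44988e-10.
After k=3: 285.434.
k=4: B_{8}/(8)! × [f^{(7)}(35) − f^{(7)}(4)] = −1/1209600 × (2.91323e-09 − 1.00500e-08) = 5.90008e-15.

S_4 ≈ 285.434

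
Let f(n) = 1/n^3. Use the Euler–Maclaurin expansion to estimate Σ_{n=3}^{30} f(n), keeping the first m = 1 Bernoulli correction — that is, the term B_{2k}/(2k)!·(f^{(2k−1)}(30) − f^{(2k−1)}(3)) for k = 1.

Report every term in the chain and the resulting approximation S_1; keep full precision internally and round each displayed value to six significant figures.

Integral: ∫_3^30 1/x^3 dx = 0.0550000.
½[f(3) + f(30)] = ½[0.0370370 + 3.70370e-05] = 0.0185370.
Running total after boundary: 0.0735370.
k=1: B_{2}/(2)! × [f^{(1)}(30) − f^{(1)}(3)] = 1/12 × (-3.70370e-06 − (-0.0370370)) = 0.00308611.

S_1 ≈ 0.0766231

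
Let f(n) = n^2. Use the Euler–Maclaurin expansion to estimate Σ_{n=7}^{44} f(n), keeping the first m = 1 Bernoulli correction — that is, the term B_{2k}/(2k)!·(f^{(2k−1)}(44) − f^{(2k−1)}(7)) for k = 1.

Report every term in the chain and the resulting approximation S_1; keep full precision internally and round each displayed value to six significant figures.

S_1 ≈ 29279.0

Integral: ∫_7^44 x^2 dx = 28280.3.
½[f(7) + f(44)] = ½[49.0000 + 1936.00] = 992.500.
Integral + boundary = 29272.8.
Order-1 term: 1/12 · (88.0000 − 14.0000) = 6.16667.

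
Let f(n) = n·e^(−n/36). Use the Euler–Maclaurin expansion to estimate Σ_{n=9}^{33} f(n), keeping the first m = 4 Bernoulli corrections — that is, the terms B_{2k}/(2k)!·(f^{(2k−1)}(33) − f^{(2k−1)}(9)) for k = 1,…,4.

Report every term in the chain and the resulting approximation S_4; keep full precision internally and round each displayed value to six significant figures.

S_4 ≈ 278.487

The integral term ∫_9^33 x·e^(−x/36) dx = 268.431.
Endpoint term: (f(9) + f(33))/2 = (7.00921 + 13.1950)/2 = 10.1021.
Running total after boundary: 278.533.
Order-1 term: 1/12 · (0.0333208 − 0.584101) = -0.0458983.
After k=1: 278.487.
Order-2 term: −1/720 · (0.000642762 − 0.00165255) = 1.40248e-06.
After k=2: 278.487.
Order-3 term: 1/30240 · (9.72079e-07 − 2.20247e-06) = -4.06875e-11.
After k=3: 278.487.
Order-4 term: −1/1209600 · (1.11744e-09 − 2.41499e-09) = 1.07271e-15.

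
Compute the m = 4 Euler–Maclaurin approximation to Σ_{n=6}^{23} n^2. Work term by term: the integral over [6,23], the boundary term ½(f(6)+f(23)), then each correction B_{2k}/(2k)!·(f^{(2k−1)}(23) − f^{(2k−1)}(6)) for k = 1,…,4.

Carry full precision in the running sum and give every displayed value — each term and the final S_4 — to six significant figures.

∫_6^23 x^2 dx evaluates to 3983.67.
½[f(6) + f(23)] = ½[36.0000 + 529.000] = 282.500.
Integral + boundary = 4266.17.
Order-1 term: 1/12 · (46.0000 − 12.0000) = 2.83333.
Running total after k=1: 4269.00.
Order-2 term: −1/720 · (0.00000 − 0.00000) = 0.00000.
Running total after k=2: 4269.00.
Order-3 term: 1/30240 · (0.00000 − 0.00000) = 0.00000.
Running total after k=3: 4269.00.
Order-4 term: −1/1209600 · (0.00000 − 0.00000) = 0.00000.

S_4 ≈ 4269.00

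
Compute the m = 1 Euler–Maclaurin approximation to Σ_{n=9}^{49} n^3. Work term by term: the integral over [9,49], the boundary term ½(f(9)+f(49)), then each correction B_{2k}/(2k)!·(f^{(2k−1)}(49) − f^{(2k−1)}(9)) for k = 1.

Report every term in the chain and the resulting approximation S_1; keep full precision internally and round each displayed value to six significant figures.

S_1 ≈ 1.49933e+06

Integral: ∫_9^49 x^3 dx = 1.43956e+06.
Endpoint term: (f(9) + f(49))/2 = (729.000 + 117649)/2 = 59189.0.
Running total after boundary: 1.49875e+06.
Correction k=1: B_{2}/2! · (f^{(1)}(49) − f^{(1)}(9)) = 1/12 · (7203.00 − 243.000) = 580.000.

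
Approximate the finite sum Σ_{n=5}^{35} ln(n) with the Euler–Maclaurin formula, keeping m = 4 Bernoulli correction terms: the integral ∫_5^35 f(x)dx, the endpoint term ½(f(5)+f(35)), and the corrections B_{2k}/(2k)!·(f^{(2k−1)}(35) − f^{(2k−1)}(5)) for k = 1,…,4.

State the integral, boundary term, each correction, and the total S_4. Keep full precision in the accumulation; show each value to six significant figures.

Integral: ∫_5^35 ln(x) dx = 86.3900.
Endpoint term: (f(5) + f(35))/2 = (1.60944 + 3.55535)/2 = 2.58239.
Integral + boundary = 88.9724.
Order-1 term: 1/12 · (0.0285714 − 0.200000) = -0.0142857.
Running total after k=1: 88.9581.
Order-2 term: −1/720 · (4.66472e-05 − 0.0160000) = 2.21574e-05.
Running total after k=2: 88.9581.
Order-3 term: 1/30240 · (4.56952e-07 − 0.00768000) = -2.53953e-07.
Running total after k=3: 88.9581.
Order-4 term: −1/1209600 · (1.11907e-08 − 0.00921600) = 7.61904e-09.

S_4 ≈ 88.9581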